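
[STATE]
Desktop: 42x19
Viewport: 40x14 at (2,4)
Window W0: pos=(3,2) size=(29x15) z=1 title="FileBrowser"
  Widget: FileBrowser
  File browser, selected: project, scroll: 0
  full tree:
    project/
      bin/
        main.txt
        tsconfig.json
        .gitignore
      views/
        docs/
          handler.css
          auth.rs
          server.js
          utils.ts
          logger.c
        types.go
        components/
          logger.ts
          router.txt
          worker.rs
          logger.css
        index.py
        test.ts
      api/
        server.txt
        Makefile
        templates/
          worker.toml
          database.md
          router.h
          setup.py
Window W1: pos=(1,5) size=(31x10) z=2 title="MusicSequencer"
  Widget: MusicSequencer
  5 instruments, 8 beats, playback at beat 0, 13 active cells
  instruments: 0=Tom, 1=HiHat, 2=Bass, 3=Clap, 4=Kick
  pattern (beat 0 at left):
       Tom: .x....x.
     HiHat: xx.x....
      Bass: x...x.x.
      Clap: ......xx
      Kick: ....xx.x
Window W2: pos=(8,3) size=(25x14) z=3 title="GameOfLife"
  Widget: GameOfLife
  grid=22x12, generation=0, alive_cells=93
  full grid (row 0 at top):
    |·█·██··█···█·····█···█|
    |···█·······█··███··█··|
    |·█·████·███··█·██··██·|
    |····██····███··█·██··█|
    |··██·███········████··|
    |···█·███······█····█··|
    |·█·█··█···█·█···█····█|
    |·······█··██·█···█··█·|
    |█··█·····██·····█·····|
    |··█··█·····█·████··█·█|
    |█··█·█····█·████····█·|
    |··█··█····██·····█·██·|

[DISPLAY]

 ┠────┃ GameOfLife            ┃         
━━━━━━┠───────────────────────┨         
 Music┃Gen: 0                 ┃         
──────┃···█·······█··███··█·· ┃         
      ┃·█·████·███··█·██··██· ┃         
   Tom┃····██····███··█·██··█ ┃         
 HiHat┃··██·███········████·· ┃         
  Bass┃···█·███······█····█·· ┃         
  Clap┃·█·█··█···█·█···█····█ ┃         
  Kick┃·······█··██·█···█··█· ┃         
━━━━━━┃█··█·····██·····█····· ┃         
 ┃    ┃··█··█·····█·████··█·█ ┃         
 ┗━━━━┗━━━━━━━━━━━━━━━━━━━━━━━┛         
                                        


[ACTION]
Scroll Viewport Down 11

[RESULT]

━━━━━━┠───────────────────────┨         
 Music┃Gen: 0                 ┃         
──────┃···█·······█··███··█·· ┃         
      ┃·█·████·███··█·██··██· ┃         
   Tom┃····██····███··█·██··█ ┃         
 HiHat┃··██·███········████·· ┃         
  Bass┃···█·███······█····█·· ┃         
  Clap┃·█·█··█···█·█···█····█ ┃         
  Kick┃·······█··██·█···█··█· ┃         
━━━━━━┃█··█·····██·····█····· ┃         
 ┃    ┃··█··█·····█·████··█·█ ┃         
 ┗━━━━┗━━━━━━━━━━━━━━━━━━━━━━━┛         
                                        
                                        


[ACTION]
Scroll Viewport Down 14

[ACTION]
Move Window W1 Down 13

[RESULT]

 ┃> [-┠───────────────────────┨         
 ┃    ┃Gen: 0                 ┃         
 ┃    ┃···█·······█··███··█·· ┃         
 ┃    ┃·█·████·███··█·██··██· ┃         
━━━━━━┃····██····███··█·██··█ ┃         
 Music┃··██·███········████·· ┃         
──────┃···█·███······█····█·· ┃         
      ┃·█·█··█···█·█···█····█ ┃         
   Tom┃·······█··██·█···█··█· ┃         
 HiHat┃█··█·····██·····█····· ┃         
  Bass┃··█··█·····█·████··█·█ ┃         
  Clap┗━━━━━━━━━━━━━━━━━━━━━━━┛         
  Kick····██·█               ┃          
━━━━━━━━━━━━━━━━━━━━━━━━━━━━━┛          


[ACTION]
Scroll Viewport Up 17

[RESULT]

                                        
                                        
 ┏━━━━━━━━━━━━━━━━━━━━━━━━━━━┓          
 ┃ Fil┏━━━━━━━━━━━━━━━━━━━━━━━┓         
 ┠────┃ GameOfLife            ┃         
 ┃> [-┠───────────────────────┨         
 ┃    ┃Gen: 0                 ┃         
 ┃    ┃···█·······█··███··█·· ┃         
 ┃    ┃·█·████·███··█·██··██· ┃         
━━━━━━┃····██····███··█·██··█ ┃         
 Music┃··██·███········████·· ┃         
──────┃···█·███······█····█·· ┃         
      ┃·█·█··█···█·█···█····█ ┃         
   Tom┃·······█··██·█···█··█· ┃         


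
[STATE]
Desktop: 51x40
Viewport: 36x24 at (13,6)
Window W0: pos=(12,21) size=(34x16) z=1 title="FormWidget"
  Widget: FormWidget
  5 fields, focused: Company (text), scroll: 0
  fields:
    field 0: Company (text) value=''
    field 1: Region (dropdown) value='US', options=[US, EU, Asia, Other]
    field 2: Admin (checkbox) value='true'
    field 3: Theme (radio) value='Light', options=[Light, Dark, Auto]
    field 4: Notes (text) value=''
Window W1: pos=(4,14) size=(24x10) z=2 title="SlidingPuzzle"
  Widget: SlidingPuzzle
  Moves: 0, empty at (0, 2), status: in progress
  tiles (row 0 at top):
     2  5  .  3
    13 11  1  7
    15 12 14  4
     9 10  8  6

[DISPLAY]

                                    
                                    
                                    
                                    
                                    
                                    
                                    
                                    
━━━━━━━━━━━━━━┓                     
Puzzle        ┃                     
──────────────┨                     
──┬────┬────┐ ┃                     
5 │    │  3 │ ┃                     
──┼────┼────┤ ┃                     
1 │  1 │  7 │ ┃                     
──┼────┼────┤ ┃━━━━━━━━━━━━━━━━━┓   
2 │ 14 │  4 │ ┃                 ┃   
━━━━━━━━━━━━━━┛─────────────────┨   
> Company:    [                ]┃   
  Region:     [US             ▼]┃   
  Admin:      [x]               ┃   
  Theme:      (●) Light  ( ) Dar┃   
  Notes:      [                ]┃   
                                ┃   


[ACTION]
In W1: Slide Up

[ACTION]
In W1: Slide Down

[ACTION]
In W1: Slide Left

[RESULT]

                                    
                                    
                                    
                                    
                                    
                                    
                                    
                                    
━━━━━━━━━━━━━━┓                     
Puzzle        ┃                     
──────────────┨                     
──┬────┬────┐ ┃                     
5 │  3 │    │ ┃                     
──┼────┼────┤ ┃                     
1 │  1 │  7 │ ┃                     
──┼────┼────┤ ┃━━━━━━━━━━━━━━━━━┓   
2 │ 14 │  4 │ ┃                 ┃   
━━━━━━━━━━━━━━┛─────────────────┨   
> Company:    [                ]┃   
  Region:     [US             ▼]┃   
  Admin:      [x]               ┃   
  Theme:      (●) Light  ( ) Dar┃   
  Notes:      [                ]┃   
                                ┃   


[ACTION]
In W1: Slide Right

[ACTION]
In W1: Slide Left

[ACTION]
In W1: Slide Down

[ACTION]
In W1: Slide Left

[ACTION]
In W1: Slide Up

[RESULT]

                                    
                                    
                                    
                                    
                                    
                                    
                                    
                                    
━━━━━━━━━━━━━━┓                     
Puzzle        ┃                     
──────────────┨                     
──┬────┬────┐ ┃                     
5 │  3 │  7 │ ┃                     
──┼────┼────┤ ┃                     
1 │  1 │    │ ┃                     
──┼────┼────┤ ┃━━━━━━━━━━━━━━━━━┓   
2 │ 14 │  4 │ ┃                 ┃   
━━━━━━━━━━━━━━┛─────────────────┨   
> Company:    [                ]┃   
  Region:     [US             ▼]┃   
  Admin:      [x]               ┃   
  Theme:      (●) Light  ( ) Dar┃   
  Notes:      [                ]┃   
                                ┃   


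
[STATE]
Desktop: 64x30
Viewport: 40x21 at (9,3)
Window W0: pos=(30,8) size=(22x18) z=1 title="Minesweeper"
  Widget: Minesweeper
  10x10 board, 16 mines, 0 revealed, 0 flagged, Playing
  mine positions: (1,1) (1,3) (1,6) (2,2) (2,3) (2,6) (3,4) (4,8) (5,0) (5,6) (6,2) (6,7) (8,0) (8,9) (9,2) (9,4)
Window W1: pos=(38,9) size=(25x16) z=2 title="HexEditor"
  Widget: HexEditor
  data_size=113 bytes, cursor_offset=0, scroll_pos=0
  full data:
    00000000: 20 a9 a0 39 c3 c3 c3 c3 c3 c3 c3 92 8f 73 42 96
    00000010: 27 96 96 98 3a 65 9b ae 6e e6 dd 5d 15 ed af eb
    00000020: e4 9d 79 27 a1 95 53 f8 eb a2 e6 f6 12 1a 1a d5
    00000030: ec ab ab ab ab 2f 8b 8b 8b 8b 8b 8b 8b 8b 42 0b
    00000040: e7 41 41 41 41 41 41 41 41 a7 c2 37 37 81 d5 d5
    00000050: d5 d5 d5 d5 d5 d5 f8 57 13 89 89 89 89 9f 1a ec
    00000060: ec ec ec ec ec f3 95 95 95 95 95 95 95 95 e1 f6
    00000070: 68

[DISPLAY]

                                        
                                        
                                        
                                        
                                        
                     ┏━━━━━━━━━━━━━━━━━━
                     ┃ Minesw┏━━━━━━━━━━
                     ┠───────┃ HexEditor
                     ┃■■■■■■■┠──────────
                     ┃■■■■■■■┃00000000  
                     ┃■■■■■■■┃00000010  
                     ┃■■■■■■■┃00000020  
                     ┃■■■■■■■┃00000030  
                     ┃■■■■■■■┃00000040  
                     ┃■■■■■■■┃00000050  
                     ┃■■■■■■■┃00000060  
                     ┃■■■■■■■┃00000070  
                     ┃■■■■■■■┃          
                     ┃       ┃          
                     ┃       ┃          
                     ┃       ┃          


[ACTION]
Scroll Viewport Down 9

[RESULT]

                     ┃ Minesw┏━━━━━━━━━━
                     ┠───────┃ HexEditor
                     ┃■■■■■■■┠──────────
                     ┃■■■■■■■┃00000000  
                     ┃■■■■■■■┃00000010  
                     ┃■■■■■■■┃00000020  
                     ┃■■■■■■■┃00000030  
                     ┃■■■■■■■┃00000040  
                     ┃■■■■■■■┃00000050  
                     ┃■■■■■■■┃00000060  
                     ┃■■■■■■■┃00000070  
                     ┃■■■■■■■┃          
                     ┃       ┃          
                     ┃       ┃          
                     ┃       ┃          
                     ┃       ┗━━━━━━━━━━
                     ┗━━━━━━━━━━━━━━━━━━
                                        
                                        
                                        
                                        


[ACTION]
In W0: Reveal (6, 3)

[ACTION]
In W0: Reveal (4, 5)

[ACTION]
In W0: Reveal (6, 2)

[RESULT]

                     ┃ Minesw┏━━━━━━━━━━
                     ┠───────┃ HexEditor
                     ┃■■■■■■■┠──────────
                     ┃■✹■✹■■✹┃00000000  
                     ┃■■✹✹■■✹┃00000010  
                     ┃■■■■✹■■┃00000020  
                     ┃■■■■■2■┃00000030  
                     ┃✹■■■■■✹┃00000040  
                     ┃■■✹1■■■┃00000050  
                     ┃■■■■■■■┃00000060  
                     ┃✹■■■■■■┃00000070  
                     ┃■■✹■✹■■┃          
                     ┃       ┃          
                     ┃       ┃          
                     ┃       ┃          
                     ┃       ┗━━━━━━━━━━
                     ┗━━━━━━━━━━━━━━━━━━
                                        
                                        
                                        
                                        


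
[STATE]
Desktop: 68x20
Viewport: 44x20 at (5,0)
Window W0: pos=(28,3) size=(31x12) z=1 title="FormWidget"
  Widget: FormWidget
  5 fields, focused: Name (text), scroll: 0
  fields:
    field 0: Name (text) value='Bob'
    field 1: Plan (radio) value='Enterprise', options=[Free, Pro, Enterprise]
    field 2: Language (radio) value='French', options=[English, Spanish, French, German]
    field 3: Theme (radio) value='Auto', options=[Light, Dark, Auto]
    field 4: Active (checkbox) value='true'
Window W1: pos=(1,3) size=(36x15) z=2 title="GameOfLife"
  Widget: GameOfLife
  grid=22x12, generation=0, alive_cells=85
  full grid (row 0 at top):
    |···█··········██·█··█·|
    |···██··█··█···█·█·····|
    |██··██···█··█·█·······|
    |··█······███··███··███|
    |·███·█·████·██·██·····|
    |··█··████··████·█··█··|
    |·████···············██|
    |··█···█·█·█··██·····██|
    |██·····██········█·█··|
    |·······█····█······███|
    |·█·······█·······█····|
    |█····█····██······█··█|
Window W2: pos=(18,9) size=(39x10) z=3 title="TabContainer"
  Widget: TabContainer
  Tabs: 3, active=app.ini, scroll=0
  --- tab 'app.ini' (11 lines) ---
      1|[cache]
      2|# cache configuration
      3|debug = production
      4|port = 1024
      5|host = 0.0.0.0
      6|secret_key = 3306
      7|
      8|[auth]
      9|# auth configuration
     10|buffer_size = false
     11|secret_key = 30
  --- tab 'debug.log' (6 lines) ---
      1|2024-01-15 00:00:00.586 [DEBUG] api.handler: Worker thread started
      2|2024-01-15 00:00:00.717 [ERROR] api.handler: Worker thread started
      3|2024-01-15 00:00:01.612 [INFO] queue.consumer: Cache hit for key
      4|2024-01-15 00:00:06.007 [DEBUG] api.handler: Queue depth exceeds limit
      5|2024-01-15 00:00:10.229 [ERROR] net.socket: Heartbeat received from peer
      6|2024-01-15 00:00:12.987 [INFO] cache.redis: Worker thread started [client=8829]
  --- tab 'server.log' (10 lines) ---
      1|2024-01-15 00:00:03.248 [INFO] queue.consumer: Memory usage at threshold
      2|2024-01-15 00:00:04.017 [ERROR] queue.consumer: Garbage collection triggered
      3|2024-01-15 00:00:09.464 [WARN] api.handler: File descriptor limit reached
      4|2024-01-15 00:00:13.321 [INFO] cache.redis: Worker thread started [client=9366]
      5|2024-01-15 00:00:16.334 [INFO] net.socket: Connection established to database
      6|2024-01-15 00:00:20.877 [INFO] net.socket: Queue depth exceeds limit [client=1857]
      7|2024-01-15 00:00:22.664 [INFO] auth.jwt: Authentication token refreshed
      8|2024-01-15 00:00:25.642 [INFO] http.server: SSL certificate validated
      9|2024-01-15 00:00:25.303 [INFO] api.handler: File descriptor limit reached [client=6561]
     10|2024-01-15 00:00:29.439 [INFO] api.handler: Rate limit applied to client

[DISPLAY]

                                            
                                            
                                            
━━━━━━━━━━━━━━━━━━━━━━━━━━━━━━━┓━━━━━━━━━━━━
meOfLife                       ┃get         
───────────────────────────────┨────────────
: 0                            ┃      [Bob  
██··█··█···█·█·····            ┃      ( ) Fr
·██···█··█·█·······            ┃ge:   ( ) En
······███··██┏━━━━━━━━━━━━━━━━━━━━━━━━━━━━━━
█·█·████·██·█┃ TabContainer                 
··████··████·┠──────────────────────────────
██···········┃[app.ini]│ debug.log │ server.
···█·█·█··██·┃──────────────────────────────
····██·······┃[cache]                       
····█····█···┃# cache configuration         
······█······┃debug = production            
━━━━━━━━━━━━━┃port = 1024                   
             ┗━━━━━━━━━━━━━━━━━━━━━━━━━━━━━━
                                            


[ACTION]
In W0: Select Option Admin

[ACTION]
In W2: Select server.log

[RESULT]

                                            
                                            
                                            
━━━━━━━━━━━━━━━━━━━━━━━━━━━━━━━┓━━━━━━━━━━━━
meOfLife                       ┃get         
───────────────────────────────┨────────────
: 0                            ┃      [Bob  
██··█··█···█·█·····            ┃      ( ) Fr
·██···█··█·█·······            ┃ge:   ( ) En
······███··██┏━━━━━━━━━━━━━━━━━━━━━━━━━━━━━━
█·█·████·██·█┃ TabContainer                 
··████··████·┠──────────────────────────────
██···········┃ app.ini │ debug.log │[server.
···█·█·█··██·┃──────────────────────────────
····██·······┃2024-01-15 00:00:03.248 [INFO]
····█····█···┃2024-01-15 00:00:04.017 [ERROR
······█······┃2024-01-15 00:00:09.464 [WARN]
━━━━━━━━━━━━━┃2024-01-15 00:00:13.321 [INFO]
             ┗━━━━━━━━━━━━━━━━━━━━━━━━━━━━━━
                                            


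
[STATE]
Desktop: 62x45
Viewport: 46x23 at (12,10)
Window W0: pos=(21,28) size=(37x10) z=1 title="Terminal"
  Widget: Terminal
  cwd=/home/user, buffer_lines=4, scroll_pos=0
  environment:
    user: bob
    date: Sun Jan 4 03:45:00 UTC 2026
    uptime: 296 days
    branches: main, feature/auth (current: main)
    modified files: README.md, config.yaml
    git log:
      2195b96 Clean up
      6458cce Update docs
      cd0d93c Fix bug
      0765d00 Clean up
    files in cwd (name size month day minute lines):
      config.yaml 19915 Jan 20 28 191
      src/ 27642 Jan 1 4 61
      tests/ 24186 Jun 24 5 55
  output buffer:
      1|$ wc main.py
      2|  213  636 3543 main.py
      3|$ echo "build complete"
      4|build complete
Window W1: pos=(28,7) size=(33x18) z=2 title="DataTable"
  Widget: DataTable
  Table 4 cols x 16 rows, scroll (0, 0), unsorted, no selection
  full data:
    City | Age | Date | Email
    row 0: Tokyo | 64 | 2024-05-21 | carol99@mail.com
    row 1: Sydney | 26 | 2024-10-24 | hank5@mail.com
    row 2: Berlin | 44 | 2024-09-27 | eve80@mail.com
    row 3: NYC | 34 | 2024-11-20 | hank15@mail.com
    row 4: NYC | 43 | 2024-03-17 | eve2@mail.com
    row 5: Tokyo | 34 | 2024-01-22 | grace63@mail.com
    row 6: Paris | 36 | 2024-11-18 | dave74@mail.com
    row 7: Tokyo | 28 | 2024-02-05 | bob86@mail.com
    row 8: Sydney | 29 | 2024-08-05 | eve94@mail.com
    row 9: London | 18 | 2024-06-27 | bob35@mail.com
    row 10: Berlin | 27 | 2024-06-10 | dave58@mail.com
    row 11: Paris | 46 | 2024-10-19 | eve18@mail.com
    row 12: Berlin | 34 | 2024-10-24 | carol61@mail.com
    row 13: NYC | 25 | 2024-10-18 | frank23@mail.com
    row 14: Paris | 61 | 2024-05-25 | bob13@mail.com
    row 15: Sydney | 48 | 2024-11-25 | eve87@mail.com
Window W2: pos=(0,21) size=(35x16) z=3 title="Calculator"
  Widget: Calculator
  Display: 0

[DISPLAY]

                ┃City  │Age│Date      │Email  
                ┃──────┼───┼──────────┼───────
                ┃Tokyo │64 │2024-05-21│carol99
                ┃Sydney│26 │2024-10-24│hank5@m
                ┃Berlin│44 │2024-09-27│eve80@m
                ┃NYC   │34 │2024-11-20│hank15@
                ┃NYC   │43 │2024-03-17│eve2@ma
                ┃Tokyo │34 │2024-01-22│grace63
                ┃Paris │36 │2024-11-18│dave74@
                ┃Tokyo │28 │2024-02-05│bob86@m
                ┃Sydney│29 │2024-08-05│eve94@m
━━━━━━━━━━━━━━━━━━━━━━┓│18 │2024-06-27│bob35@m
                      ┃│27 │2024-06-10│dave58@
──────────────────────┨│46 │2024-10-19│eve18@m
                     0┃━━━━━━━━━━━━━━━━━━━━━━━
─┬───┐                ┃                       
 │ ÷ │                ┃                       
─┼───┤                ┃                       
 │ × │                ┃━━━━━━━━━━━━━━━━━━━━━━┓
─┼───┤                ┃                      ┃
 │ - │                ┃──────────────────────┨
─┼───┤                ┃                      ┃
 │ + │                ┃43 main.py            ┃


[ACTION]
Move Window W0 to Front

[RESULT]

                ┃City  │Age│Date      │Email  
                ┃──────┼───┼──────────┼───────
                ┃Tokyo │64 │2024-05-21│carol99
                ┃Sydney│26 │2024-10-24│hank5@m
                ┃Berlin│44 │2024-09-27│eve80@m
                ┃NYC   │34 │2024-11-20│hank15@
                ┃NYC   │43 │2024-03-17│eve2@ma
                ┃Tokyo │34 │2024-01-22│grace63
                ┃Paris │36 │2024-11-18│dave74@
                ┃Tokyo │28 │2024-02-05│bob86@m
                ┃Sydney│29 │2024-08-05│eve94@m
━━━━━━━━━━━━━━━━━━━━━━┓│18 │2024-06-27│bob35@m
                      ┃│27 │2024-06-10│dave58@
──────────────────────┨│46 │2024-10-19│eve18@m
                     0┃━━━━━━━━━━━━━━━━━━━━━━━
─┬───┐                ┃                       
 │ ÷ │                ┃                       
─┼───┤                ┃                       
 │ × │   ┏━━━━━━━━━━━━━━━━━━━━━━━━━━━━━━━━━━━┓
─┼───┤   ┃ Terminal                          ┃
 │ - │   ┠───────────────────────────────────┨
─┼───┤   ┃$ wc main.py                       ┃
 │ + │   ┃  213  636 3543 main.py            ┃


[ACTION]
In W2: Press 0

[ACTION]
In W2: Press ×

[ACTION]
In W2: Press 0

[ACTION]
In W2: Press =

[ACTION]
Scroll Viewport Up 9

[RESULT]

                                              
                                              
                                              
                                              
                                              
                                              
                ┏━━━━━━━━━━━━━━━━━━━━━━━━━━━━━
                ┃ DataTable                   
                ┠─────────────────────────────
                ┃City  │Age│Date      │Email  
                ┃──────┼───┼──────────┼───────
                ┃Tokyo │64 │2024-05-21│carol99
                ┃Sydney│26 │2024-10-24│hank5@m
                ┃Berlin│44 │2024-09-27│eve80@m
                ┃NYC   │34 │2024-11-20│hank15@
                ┃NYC   │43 │2024-03-17│eve2@ma
                ┃Tokyo │34 │2024-01-22│grace63
                ┃Paris │36 │2024-11-18│dave74@
                ┃Tokyo │28 │2024-02-05│bob86@m
                ┃Sydney│29 │2024-08-05│eve94@m
━━━━━━━━━━━━━━━━━━━━━━┓│18 │2024-06-27│bob35@m
                      ┃│27 │2024-06-10│dave58@
──────────────────────┨│46 │2024-10-19│eve18@m


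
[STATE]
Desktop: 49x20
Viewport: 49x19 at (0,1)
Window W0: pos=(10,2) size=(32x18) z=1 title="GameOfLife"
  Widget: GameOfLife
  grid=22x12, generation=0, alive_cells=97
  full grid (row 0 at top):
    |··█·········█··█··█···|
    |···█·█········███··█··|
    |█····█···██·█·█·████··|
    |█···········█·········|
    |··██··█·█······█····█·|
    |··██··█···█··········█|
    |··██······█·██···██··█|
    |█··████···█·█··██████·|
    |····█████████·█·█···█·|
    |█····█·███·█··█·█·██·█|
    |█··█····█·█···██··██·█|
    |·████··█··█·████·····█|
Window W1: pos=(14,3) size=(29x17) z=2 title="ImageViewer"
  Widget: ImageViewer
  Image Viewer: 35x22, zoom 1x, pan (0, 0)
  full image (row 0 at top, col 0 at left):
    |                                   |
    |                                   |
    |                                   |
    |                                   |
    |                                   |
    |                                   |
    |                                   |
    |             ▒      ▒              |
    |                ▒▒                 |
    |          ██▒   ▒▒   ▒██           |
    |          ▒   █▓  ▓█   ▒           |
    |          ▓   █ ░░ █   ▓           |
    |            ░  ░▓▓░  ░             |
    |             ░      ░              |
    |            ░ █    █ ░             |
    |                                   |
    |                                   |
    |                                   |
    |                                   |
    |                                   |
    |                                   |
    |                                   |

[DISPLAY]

                                                 
          ┏━━━━━━━━━━━━━━━━━━━━━━━━━━━━━━┓       
          ┃ Ga┏━━━━━━━━━━━━━━━━━━━━━━━━━━━┓      
          ┠───┃ ImageViewer               ┃      
          ┃Gen┠───────────────────────────┨      
          ┃··█┃                           ┃      
          ┃···┃                           ┃      
          ┃█··┃                           ┃      
          ┃█··┃                           ┃      
          ┃··█┃                           ┃      
          ┃··█┃                           ┃      
          ┃··█┃                           ┃      
          ┃█··┃             ▒      ▒      ┃      
          ┃···┃                ▒▒         ┃      
          ┃█··┃          ██▒   ▒▒   ▒██   ┃      
          ┃█··┃          ▒   █▓  ▓█   ▒   ┃      
          ┃·██┃          ▓   █ ░░ █   ▓   ┃      
          ┃   ┃            ░  ░▓▓░  ░     ┃      
          ┗━━━┗━━━━━━━━━━━━━━━━━━━━━━━━━━━┛      


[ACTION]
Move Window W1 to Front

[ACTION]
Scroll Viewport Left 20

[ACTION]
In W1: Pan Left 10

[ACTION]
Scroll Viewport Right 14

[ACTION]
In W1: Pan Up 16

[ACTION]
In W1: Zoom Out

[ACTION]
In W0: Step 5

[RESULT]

                                                 
          ┏━━━━━━━━━━━━━━━━━━━━━━━━━━━━━━┓       
          ┃ Ga┏━━━━━━━━━━━━━━━━━━━━━━━━━━━┓      
          ┠───┃ ImageViewer               ┃      
          ┃Gen┠───────────────────────────┨      
          ┃···┃                           ┃      
          ┃···┃                           ┃      
          ┃···┃                           ┃      
          ┃···┃                           ┃      
          ┃··█┃                           ┃      
          ┃·█·┃                           ┃      
          ┃·█·┃                           ┃      
          ┃·██┃             ▒      ▒      ┃      
          ┃···┃                ▒▒         ┃      
          ┃···┃          ██▒   ▒▒   ▒██   ┃      
          ┃··█┃          ▒   █▓  ▓█   ▒   ┃      
          ┃··█┃          ▓   █ ░░ █   ▓   ┃      
          ┃   ┃            ░  ░▓▓░  ░     ┃      
          ┗━━━┗━━━━━━━━━━━━━━━━━━━━━━━━━━━┛      


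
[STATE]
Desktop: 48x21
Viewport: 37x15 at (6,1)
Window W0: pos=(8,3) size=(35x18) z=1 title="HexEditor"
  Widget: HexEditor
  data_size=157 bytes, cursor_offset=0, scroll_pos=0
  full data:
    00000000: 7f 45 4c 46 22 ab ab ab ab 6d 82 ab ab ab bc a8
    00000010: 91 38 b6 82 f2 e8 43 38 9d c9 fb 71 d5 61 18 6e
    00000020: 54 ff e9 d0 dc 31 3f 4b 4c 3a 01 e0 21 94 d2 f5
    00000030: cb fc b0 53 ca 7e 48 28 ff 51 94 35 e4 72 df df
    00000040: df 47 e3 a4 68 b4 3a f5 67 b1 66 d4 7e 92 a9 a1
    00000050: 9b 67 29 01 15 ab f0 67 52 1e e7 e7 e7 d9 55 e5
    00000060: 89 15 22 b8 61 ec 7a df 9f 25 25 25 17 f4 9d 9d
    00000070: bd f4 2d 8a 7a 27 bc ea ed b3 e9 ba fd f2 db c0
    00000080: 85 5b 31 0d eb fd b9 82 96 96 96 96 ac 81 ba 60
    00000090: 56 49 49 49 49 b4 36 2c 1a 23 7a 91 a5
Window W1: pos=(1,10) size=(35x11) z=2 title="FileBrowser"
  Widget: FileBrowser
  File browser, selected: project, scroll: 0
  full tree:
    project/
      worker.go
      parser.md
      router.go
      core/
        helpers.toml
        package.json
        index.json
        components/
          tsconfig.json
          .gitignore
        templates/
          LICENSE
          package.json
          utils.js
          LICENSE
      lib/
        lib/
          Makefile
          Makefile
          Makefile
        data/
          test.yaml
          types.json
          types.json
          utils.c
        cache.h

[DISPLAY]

                                     
                                     
  ┏━━━━━━━━━━━━━━━━━━━━━━━━━━━━━━━━━┓
  ┃ HexEditor                       ┃
  ┠─────────────────────────────────┨
  ┃00000000  7F 45 4c 46 22 ab ab ab┃
  ┃00000010  91 38 b6 82 f2 e8 43 38┃
  ┃00000020  54 ff e9 d0 dc 31 3f 4b┃
  ┃00000030  cb fc b0 53 ca 7e 48 28┃
━━━━━━━━━━━━━━━━━━━━━━━━━━━━━┓ 3a f5┃
eBrowser                     ┃ f0 67┃
─────────────────────────────┨ 7a df┃
] project/                   ┃ bc ea┃
worker.go                    ┃ b9 82┃
parser.md                    ┃ 36 2c┃


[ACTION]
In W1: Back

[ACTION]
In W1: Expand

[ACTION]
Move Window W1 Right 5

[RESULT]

                                     
                                     
  ┏━━━━━━━━━━━━━━━━━━━━━━━━━━━━━━━━━┓
  ┃ HexEditor                       ┃
  ┠─────────────────────────────────┨
  ┃00000000  7F 45 4c 46 22 ab ab ab┃
  ┃00000010  91 38 b6 82 f2 e8 43 38┃
  ┃00000020  54 ff e9 d0 dc 31 3f 4b┃
  ┃00000030  cb fc b0 53 ca 7e 48 28┃
┏━━━━━━━━━━━━━━━━━━━━━━━━━━━━━━━━━┓5┃
┃ FileBrowser                     ┃7┃
┠─────────────────────────────────┨f┃
┃> [-] project/                   ┃a┃
┃    worker.go                    ┃2┃
┃    parser.md                    ┃c┃


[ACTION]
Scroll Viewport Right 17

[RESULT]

                                     
                                     
━━━━━━━━━━━━━━━━━━━━━━━━━━━━━━━┓     
exEditor                       ┃     
───────────────────────────────┨     
000000  7F 45 4c 46 22 ab ab ab┃     
000010  91 38 b6 82 f2 e8 43 38┃     
000020  54 ff e9 d0 dc 31 3f 4b┃     
000030  cb fc b0 53 ca 7e 48 28┃     
━━━━━━━━━━━━━━━━━━━━━━━━━━━━━┓5┃     
eBrowser                     ┃7┃     
─────────────────────────────┨f┃     
] project/                   ┃a┃     
worker.go                    ┃2┃     
parser.md                    ┃c┃     


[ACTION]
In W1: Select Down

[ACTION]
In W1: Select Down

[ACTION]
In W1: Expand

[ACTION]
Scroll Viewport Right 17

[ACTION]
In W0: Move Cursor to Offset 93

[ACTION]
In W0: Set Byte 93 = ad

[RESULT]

                                     
                                     
━━━━━━━━━━━━━━━━━━━━━━━━━━━━━━━┓     
exEditor                       ┃     
───────────────────────────────┨     
000000  7f 45 4c 46 22 ab ab ab┃     
000010  91 38 b6 82 f2 e8 43 38┃     
000020  54 ff e9 d0 dc 31 3f 4b┃     
000030  cb fc b0 53 ca 7e 48 28┃     
━━━━━━━━━━━━━━━━━━━━━━━━━━━━━┓5┃     
eBrowser                     ┃7┃     
─────────────────────────────┨f┃     
] project/                   ┃a┃     
worker.go                    ┃2┃     
parser.md                    ┃c┃     


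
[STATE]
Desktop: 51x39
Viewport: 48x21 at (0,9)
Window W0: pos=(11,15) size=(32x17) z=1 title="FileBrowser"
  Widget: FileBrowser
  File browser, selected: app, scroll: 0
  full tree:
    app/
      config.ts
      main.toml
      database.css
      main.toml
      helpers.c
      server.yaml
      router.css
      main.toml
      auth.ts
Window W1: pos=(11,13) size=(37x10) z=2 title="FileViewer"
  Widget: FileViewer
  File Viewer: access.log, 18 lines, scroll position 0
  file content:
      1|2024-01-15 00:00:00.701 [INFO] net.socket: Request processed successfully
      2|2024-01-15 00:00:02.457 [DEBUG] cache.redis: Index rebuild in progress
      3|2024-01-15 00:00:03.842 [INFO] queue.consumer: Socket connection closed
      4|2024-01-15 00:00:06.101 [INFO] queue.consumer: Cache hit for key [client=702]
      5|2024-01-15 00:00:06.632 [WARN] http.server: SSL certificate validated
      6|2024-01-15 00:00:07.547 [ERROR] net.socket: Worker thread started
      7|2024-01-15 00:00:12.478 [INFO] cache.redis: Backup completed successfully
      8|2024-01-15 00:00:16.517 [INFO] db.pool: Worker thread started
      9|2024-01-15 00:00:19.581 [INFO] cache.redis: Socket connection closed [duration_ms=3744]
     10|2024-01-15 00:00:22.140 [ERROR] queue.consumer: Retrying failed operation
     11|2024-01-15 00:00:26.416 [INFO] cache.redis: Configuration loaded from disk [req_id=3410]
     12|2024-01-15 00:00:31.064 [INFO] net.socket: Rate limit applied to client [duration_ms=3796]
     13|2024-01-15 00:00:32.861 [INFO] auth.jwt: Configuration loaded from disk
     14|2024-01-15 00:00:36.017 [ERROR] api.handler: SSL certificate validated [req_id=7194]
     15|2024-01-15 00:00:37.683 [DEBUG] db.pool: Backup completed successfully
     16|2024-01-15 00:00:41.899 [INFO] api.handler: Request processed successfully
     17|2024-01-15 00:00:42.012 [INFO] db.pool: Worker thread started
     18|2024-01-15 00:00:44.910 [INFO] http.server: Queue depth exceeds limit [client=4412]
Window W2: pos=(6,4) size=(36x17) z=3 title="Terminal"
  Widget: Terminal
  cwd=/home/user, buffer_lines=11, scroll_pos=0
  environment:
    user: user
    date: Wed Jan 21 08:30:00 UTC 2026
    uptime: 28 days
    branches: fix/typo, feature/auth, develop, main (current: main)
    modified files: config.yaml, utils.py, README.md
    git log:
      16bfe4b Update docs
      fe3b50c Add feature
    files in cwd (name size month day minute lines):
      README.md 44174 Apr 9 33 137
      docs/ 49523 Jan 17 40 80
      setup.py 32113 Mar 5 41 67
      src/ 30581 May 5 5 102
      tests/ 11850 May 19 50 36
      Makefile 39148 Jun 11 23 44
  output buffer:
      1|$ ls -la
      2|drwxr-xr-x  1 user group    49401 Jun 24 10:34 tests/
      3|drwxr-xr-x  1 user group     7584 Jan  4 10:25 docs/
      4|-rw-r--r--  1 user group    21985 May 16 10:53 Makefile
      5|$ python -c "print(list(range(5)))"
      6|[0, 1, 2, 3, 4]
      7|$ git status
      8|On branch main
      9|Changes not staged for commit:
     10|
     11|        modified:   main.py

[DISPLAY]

      ┃drwxr-xr-x  1 user group     7584 ┃      
      ┃-rw-r--r--  1 user group    21985 ┃      
      ┃$ python -c "print(list(range(5)))┃      
      ┃[0, 1, 2, 3, 4]                   ┃      
      ┃$ git status                      ┃━━━━━┓
      ┃On branch main                    ┃     ┃
      ┃Changes not staged for commit:    ┃─────┨
      ┃                                  ┃ net▲┃
      ┃        modified:   main.py       ┃] ca█┃
      ┃$ █                               ┃ que░┃
      ┃                                  ┃ que░┃
      ┗━━━━━━━━━━━━━━━━━━━━━━━━━━━━━━━━━━┛ htt░┃
           ┃2024-01-15 00:00:07.547 [ERROR] ne▼┃
           ┗━━━━━━━━━━━━━━━━━━━━━━━━━━━━━━━━━━━┛
           ┃    helpers.c                 ┃     
           ┃    server.yaml               ┃     
           ┃    router.css                ┃     
           ┃    main.toml                 ┃     
           ┃    auth.ts                   ┃     
           ┃                              ┃     
           ┃                              ┃     


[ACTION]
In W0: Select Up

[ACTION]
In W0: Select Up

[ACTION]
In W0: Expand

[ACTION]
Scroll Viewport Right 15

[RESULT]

   ┃drwxr-xr-x  1 user group     7584 ┃         
   ┃-rw-r--r--  1 user group    21985 ┃         
   ┃$ python -c "print(list(range(5)))┃         
   ┃[0, 1, 2, 3, 4]                   ┃         
   ┃$ git status                      ┃━━━━━┓   
   ┃On branch main                    ┃     ┃   
   ┃Changes not staged for commit:    ┃─────┨   
   ┃                                  ┃ net▲┃   
   ┃        modified:   main.py       ┃] ca█┃   
   ┃$ █                               ┃ que░┃   
   ┃                                  ┃ que░┃   
   ┗━━━━━━━━━━━━━━━━━━━━━━━━━━━━━━━━━━┛ htt░┃   
        ┃2024-01-15 00:00:07.547 [ERROR] ne▼┃   
        ┗━━━━━━━━━━━━━━━━━━━━━━━━━━━━━━━━━━━┛   
        ┃    helpers.c                 ┃        
        ┃    server.yaml               ┃        
        ┃    router.css                ┃        
        ┃    main.toml                 ┃        
        ┃    auth.ts                   ┃        
        ┃                              ┃        
        ┃                              ┃        


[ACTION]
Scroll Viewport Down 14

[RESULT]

   ┃$ █                               ┃ que░┃   
   ┃                                  ┃ que░┃   
   ┗━━━━━━━━━━━━━━━━━━━━━━━━━━━━━━━━━━┛ htt░┃   
        ┃2024-01-15 00:00:07.547 [ERROR] ne▼┃   
        ┗━━━━━━━━━━━━━━━━━━━━━━━━━━━━━━━━━━━┛   
        ┃    helpers.c                 ┃        
        ┃    server.yaml               ┃        
        ┃    router.css                ┃        
        ┃    main.toml                 ┃        
        ┃    auth.ts                   ┃        
        ┃                              ┃        
        ┃                              ┃        
        ┃                              ┃        
        ┗━━━━━━━━━━━━━━━━━━━━━━━━━━━━━━┛        
                                                
                                                
                                                
                                                
                                                
                                                
                                                
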